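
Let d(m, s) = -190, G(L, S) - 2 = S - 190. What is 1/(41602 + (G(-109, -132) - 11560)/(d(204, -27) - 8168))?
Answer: 1393/57953566 ≈ 2.4036e-5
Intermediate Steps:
G(L, S) = -188 + S (G(L, S) = 2 + (S - 190) = 2 + (-190 + S) = -188 + S)
1/(41602 + (G(-109, -132) - 11560)/(d(204, -27) - 8168)) = 1/(41602 + ((-188 - 132) - 11560)/(-190 - 8168)) = 1/(41602 + (-320 - 11560)/(-8358)) = 1/(41602 - 11880*(-1/8358)) = 1/(41602 + 1980/1393) = 1/(57953566/1393) = 1393/57953566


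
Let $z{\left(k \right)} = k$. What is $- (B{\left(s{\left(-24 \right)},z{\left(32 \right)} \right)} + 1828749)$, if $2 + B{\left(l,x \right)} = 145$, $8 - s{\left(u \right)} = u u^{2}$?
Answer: $-1828892$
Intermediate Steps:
$s{\left(u \right)} = 8 - u^{3}$ ($s{\left(u \right)} = 8 - u u^{2} = 8 - u^{3}$)
$B{\left(l,x \right)} = 143$ ($B{\left(l,x \right)} = -2 + 145 = 143$)
$- (B{\left(s{\left(-24 \right)},z{\left(32 \right)} \right)} + 1828749) = - (143 + 1828749) = \left(-1\right) 1828892 = -1828892$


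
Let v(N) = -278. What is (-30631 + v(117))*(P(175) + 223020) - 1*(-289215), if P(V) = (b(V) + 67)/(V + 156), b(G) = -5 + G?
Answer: -2281602229848/331 ≈ -6.8931e+9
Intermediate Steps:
P(V) = (62 + V)/(156 + V) (P(V) = ((-5 + V) + 67)/(V + 156) = (62 + V)/(156 + V))
(-30631 + v(117))*(P(175) + 223020) - 1*(-289215) = (-30631 - 278)*((62 + 175)/(156 + 175) + 223020) - 1*(-289215) = -30909*(237/331 + 223020) + 289215 = -30909*73819857/331 + 289215 = -2281697960013/331 + 289215 = -2281602229848/331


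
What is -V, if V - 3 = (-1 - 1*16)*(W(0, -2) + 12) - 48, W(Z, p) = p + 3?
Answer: 266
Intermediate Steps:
W(Z, p) = 3 + p
V = -266 (V = 3 + ((-1 - 1*16)*((3 - 2) + 12) - 48) = 3 + ((-1 - 16)*(1 + 12) - 48) = 3 + (-17*13 - 48) = 3 + (-221 - 48) = 3 - 269 = -266)
-V = -1*(-266) = 266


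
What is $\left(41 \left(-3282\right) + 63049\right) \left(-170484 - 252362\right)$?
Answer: $30238985998$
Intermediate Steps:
$\left(41 \left(-3282\right) + 63049\right) \left(-170484 - 252362\right) = \left(-134562 + 63049\right) \left(-422846\right) = \left(-71513\right) \left(-422846\right) = 30238985998$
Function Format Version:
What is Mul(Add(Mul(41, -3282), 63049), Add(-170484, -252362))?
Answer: 30238985998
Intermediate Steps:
Mul(Add(Mul(41, -3282), 63049), Add(-170484, -252362)) = Mul(Add(-134562, 63049), -422846) = Mul(-71513, -422846) = 30238985998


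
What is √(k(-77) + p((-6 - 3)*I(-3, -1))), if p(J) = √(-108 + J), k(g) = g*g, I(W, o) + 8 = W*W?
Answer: √(5929 + 3*I*√13) ≈ 77.0 + 0.0702*I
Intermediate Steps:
I(W, o) = -8 + W² (I(W, o) = -8 + W*W = -8 + W²)
k(g) = g²
√(k(-77) + p((-6 - 3)*I(-3, -1))) = √((-77)² + √(-108 + (-6 - 3)*(-8 + (-3)²))) = √(5929 + √(-108 - 9*(-8 + 9))) = √(5929 + √(-108 - 9*1)) = √(5929 + √(-108 - 9)) = √(5929 + √(-117)) = √(5929 + 3*I*√13)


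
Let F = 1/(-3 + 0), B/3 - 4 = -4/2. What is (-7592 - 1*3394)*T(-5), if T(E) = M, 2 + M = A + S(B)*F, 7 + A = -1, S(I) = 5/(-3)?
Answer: 311270/3 ≈ 1.0376e+5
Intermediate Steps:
B = 6 (B = 12 + 3*(-4/2) = 12 + 3*(-4*1/2) = 12 + 3*(-2) = 12 - 6 = 6)
S(I) = -5/3 (S(I) = 5*(-1/3) = -5/3)
F = -1/3 (F = 1/(-3) = -1/3 ≈ -0.33333)
A = -8 (A = -7 - 1 = -8)
M = -85/9 (M = -2 + (-8 - 5/3*(-1/3)) = -2 + (-8 + 5/9) = -2 - 67/9 = -85/9 ≈ -9.4444)
T(E) = -85/9
(-7592 - 1*3394)*T(-5) = (-7592 - 1*3394)*(-85/9) = (-7592 - 3394)*(-85/9) = -10986*(-85/9) = 311270/3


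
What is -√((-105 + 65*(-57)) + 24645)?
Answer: -3*√2315 ≈ -144.34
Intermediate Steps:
-√((-105 + 65*(-57)) + 24645) = -√((-105 - 3705) + 24645) = -√(-3810 + 24645) = -√20835 = -3*√2315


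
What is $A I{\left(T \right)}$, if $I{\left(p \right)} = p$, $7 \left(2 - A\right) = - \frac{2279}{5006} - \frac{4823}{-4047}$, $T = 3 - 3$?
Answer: $0$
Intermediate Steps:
$T = 0$
$A = \frac{268709123}{141814974}$ ($A = 2 - \frac{- \frac{2279}{5006} - \frac{4823}{-4047}}{7} = 2 - \frac{\left(-2279\right) \frac{1}{5006} - - \frac{4823}{4047}}{7} = 2 - \frac{- \frac{2279}{5006} + \frac{4823}{4047}}{7} = 2 - \frac{14920825}{141814974} = \frac{268709123}{141814974} \approx 1.8948$)
$A I{\left(T \right)} = \frac{268709123}{141814974} \cdot 0 = 0$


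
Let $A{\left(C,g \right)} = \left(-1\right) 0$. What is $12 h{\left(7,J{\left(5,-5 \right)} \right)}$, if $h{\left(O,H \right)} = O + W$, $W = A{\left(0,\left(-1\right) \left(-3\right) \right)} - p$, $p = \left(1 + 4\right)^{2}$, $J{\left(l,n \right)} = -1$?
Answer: $-216$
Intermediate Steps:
$p = 25$ ($p = 5^{2} = 25$)
$A{\left(C,g \right)} = 0$
$W = -25$ ($W = 0 - 25 = -25$)
$h{\left(O,H \right)} = -25 + O$ ($h{\left(O,H \right)} = O - 25 = -25 + O$)
$12 h{\left(7,J{\left(5,-5 \right)} \right)} = 12 \left(-25 + 7\right) = 12 \left(-18\right) = -216$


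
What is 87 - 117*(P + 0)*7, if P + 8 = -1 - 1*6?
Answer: 12372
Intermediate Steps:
P = -15 (P = -8 + (-1 - 1*6) = -8 + (-1 - 6) = -8 - 7 = -15)
87 - 117*(P + 0)*7 = 87 - 117*(-15 + 0)*7 = 87 - (-1755)*7 = 87 - 117*(-105) = 87 + 12285 = 12372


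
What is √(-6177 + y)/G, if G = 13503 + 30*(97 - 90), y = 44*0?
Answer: I*√6177/13713 ≈ 0.0057313*I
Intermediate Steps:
y = 0
G = 13713 (G = 13503 + 30*7 = 13503 + 210 = 13713)
√(-6177 + y)/G = √(-6177 + 0)/13713 = √(-6177)*(1/13713) = (I*√6177)*(1/13713) = I*√6177/13713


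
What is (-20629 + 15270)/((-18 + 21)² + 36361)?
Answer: -5359/36370 ≈ -0.14735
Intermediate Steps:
(-20629 + 15270)/((-18 + 21)² + 36361) = -5359/(3² + 36361) = -5359/(9 + 36361) = -5359/36370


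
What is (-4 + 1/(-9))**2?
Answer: 1369/81 ≈ 16.901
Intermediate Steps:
(-4 + 1/(-9))**2 = (-4 - 1/9)**2 = (-37/9)**2 = 1369/81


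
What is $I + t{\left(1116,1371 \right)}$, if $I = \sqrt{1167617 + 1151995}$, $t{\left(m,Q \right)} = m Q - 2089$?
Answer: $1527947 + 2 \sqrt{579903} \approx 1.5295 \cdot 10^{6}$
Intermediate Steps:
$t{\left(m,Q \right)} = -2089 + Q m$ ($t{\left(m,Q \right)} = Q m - 2089 = -2089 + Q m$)
$I = 2 \sqrt{579903}$ ($I = \sqrt{2319612} = 2 \sqrt{579903} \approx 1523.0$)
$I + t{\left(1116,1371 \right)} = 2 \sqrt{579903} + \left(-2089 + 1371 \cdot 1116\right) = 2 \sqrt{579903} + \left(-2089 + 1530036\right) = 2 \sqrt{579903} + 1527947 = 1527947 + 2 \sqrt{579903}$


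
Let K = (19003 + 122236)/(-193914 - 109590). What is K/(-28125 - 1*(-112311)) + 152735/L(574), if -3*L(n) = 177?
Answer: -3902499574412941/1507496476896 ≈ -2588.7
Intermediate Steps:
K = -141239/303504 (K = 141239/(-303504) = 141239*(-1/303504) = -141239/303504 ≈ -0.46536)
L(n) = -59 (L(n) = -1/3*177 = -59)
K/(-28125 - 1*(-112311)) + 152735/L(574) = -141239/(303504*(-28125 - 1*(-112311))) + 152735/(-59) = -141239/(303504*(-28125 + 112311)) + 152735*(-1/59) = -141239/303504/84186 - 152735/59 = -141239/303504*1/84186 - 152735/59 = -141239/25550787744 - 152735/59 = -3902499574412941/1507496476896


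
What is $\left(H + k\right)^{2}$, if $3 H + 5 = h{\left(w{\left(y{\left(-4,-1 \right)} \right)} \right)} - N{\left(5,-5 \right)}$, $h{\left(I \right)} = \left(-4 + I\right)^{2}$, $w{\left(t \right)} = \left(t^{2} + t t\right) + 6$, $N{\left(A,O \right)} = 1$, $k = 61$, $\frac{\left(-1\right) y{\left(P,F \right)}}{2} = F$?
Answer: $\frac{76729}{9} \approx 8525.4$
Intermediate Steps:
$y{\left(P,F \right)} = - 2 F$
$w{\left(t \right)} = 6 + 2 t^{2}$ ($w{\left(t \right)} = \left(t^{2} + t^{2}\right) + 6 = 2 t^{2} + 6 = 6 + 2 t^{2}$)
$H = \frac{94}{3}$ ($H = - \frac{5}{3} + \frac{\left(-4 + \left(6 + 2 \left(\left(-2\right) \left(-1\right)\right)^{2}\right)\right)^{2} - 1}{3} = - \frac{5}{3} + \frac{\left(-4 + \left(6 + 2 \cdot 2^{2}\right)\right)^{2} - 1}{3} = - \frac{5}{3} + \frac{\left(-4 + \left(6 + 2 \cdot 4\right)\right)^{2} - 1}{3} = - \frac{5}{3} + \frac{\left(-4 + \left(6 + 8\right)\right)^{2} - 1}{3} = - \frac{5}{3} + \frac{\left(-4 + 14\right)^{2} - 1}{3} = - \frac{5}{3} + \frac{10^{2} - 1}{3} = - \frac{5}{3} + \frac{100 - 1}{3} = - \frac{5}{3} + \frac{1}{3} \cdot 99 = - \frac{5}{3} + 33 = \frac{94}{3} \approx 31.333$)
$\left(H + k\right)^{2} = \left(\frac{94}{3} + 61\right)^{2} = \left(\frac{277}{3}\right)^{2} = \frac{76729}{9}$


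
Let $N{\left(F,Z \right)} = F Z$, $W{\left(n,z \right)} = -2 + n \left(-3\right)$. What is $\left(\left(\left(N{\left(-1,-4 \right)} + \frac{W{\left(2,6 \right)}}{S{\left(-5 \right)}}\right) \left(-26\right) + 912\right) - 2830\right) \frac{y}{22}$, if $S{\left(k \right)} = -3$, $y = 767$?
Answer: $- \frac{2406079}{33} \approx -72912.0$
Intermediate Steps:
$W{\left(n,z \right)} = -2 - 3 n$
$\left(\left(\left(N{\left(-1,-4 \right)} + \frac{W{\left(2,6 \right)}}{S{\left(-5 \right)}}\right) \left(-26\right) + 912\right) - 2830\right) \frac{y}{22} = \left(\left(\left(\left(-1\right) \left(-4\right) + \frac{-2 - 6}{-3}\right) \left(-26\right) + 912\right) - 2830\right) \frac{767}{22} = \left(\left(\left(4 + \left(-2 - 6\right) \left(- \frac{1}{3}\right)\right) \left(-26\right) + 912\right) - 2830\right) 767 \cdot \frac{1}{22} = \left(\left(\left(4 - - \frac{8}{3}\right) \left(-26\right) + 912\right) - 2830\right) \frac{767}{22} = \left(\left(\left(4 + \frac{8}{3}\right) \left(-26\right) + 912\right) - 2830\right) \frac{767}{22} = \left(\left(\frac{20}{3} \left(-26\right) + 912\right) - 2830\right) \frac{767}{22} = \left(\left(- \frac{520}{3} + 912\right) - 2830\right) \frac{767}{22} = \left(\frac{2216}{3} - 2830\right) \frac{767}{22} = \left(- \frac{6274}{3}\right) \frac{767}{22} = - \frac{2406079}{33}$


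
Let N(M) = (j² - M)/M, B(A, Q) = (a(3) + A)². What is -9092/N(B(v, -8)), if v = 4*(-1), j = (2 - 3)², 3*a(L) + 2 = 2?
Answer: 145472/15 ≈ 9698.1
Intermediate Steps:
a(L) = 0 (a(L) = -⅔ + (⅓)*2 = -⅔ + ⅔ = 0)
j = 1 (j = (-1)² = 1)
v = -4
B(A, Q) = A² (B(A, Q) = (0 + A)² = A²)
N(M) = (1 - M)/M (N(M) = (1² - M)/M = (1 - M)/M)
-9092/N(B(v, -8)) = -9092*16/(1 - 1*(-4)²) = -9092*16/(1 - 1*16) = -9092*16/(1 - 16) = -9092/((1/16)*(-15)) = -9092/(-15/16) = -9092*(-16/15) = 145472/15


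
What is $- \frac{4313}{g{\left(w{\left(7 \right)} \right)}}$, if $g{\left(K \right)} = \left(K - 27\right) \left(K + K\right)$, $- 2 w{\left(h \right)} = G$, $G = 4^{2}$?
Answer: $- \frac{4313}{560} \approx -7.7018$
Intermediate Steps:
$G = 16$
$w{\left(h \right)} = -8$ ($w{\left(h \right)} = \left(- \frac{1}{2}\right) 16 = -8$)
$g{\left(K \right)} = 2 K \left(-27 + K\right)$ ($g{\left(K \right)} = \left(-27 + K\right) 2 K = 2 K \left(-27 + K\right)$)
$- \frac{4313}{g{\left(w{\left(7 \right)} \right)}} = - \frac{4313}{2 \left(-8\right) \left(-27 - 8\right)} = - \frac{4313}{2 \left(-8\right) \left(-35\right)} = - \frac{4313}{560}$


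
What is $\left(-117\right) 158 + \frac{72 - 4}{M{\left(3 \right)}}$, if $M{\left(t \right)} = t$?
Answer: $- \frac{55390}{3} \approx -18463.0$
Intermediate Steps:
$\left(-117\right) 158 + \frac{72 - 4}{M{\left(3 \right)}} = \left(-117\right) 158 + \frac{72 - 4}{3} = -18486 + \left(72 - 4\right) \frac{1}{3} = -18486 + 68 \cdot \frac{1}{3} = -18486 + \frac{68}{3} = - \frac{55390}{3}$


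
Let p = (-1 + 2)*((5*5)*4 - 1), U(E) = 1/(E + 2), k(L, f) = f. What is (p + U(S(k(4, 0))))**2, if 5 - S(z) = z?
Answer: 481636/49 ≈ 9829.3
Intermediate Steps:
S(z) = 5 - z
U(E) = 1/(2 + E)
p = 99 (p = 1*(25*4 - 1) = 1*(100 - 1) = 1*99 = 99)
(p + U(S(k(4, 0))))**2 = (99 + 1/(2 + (5 - 1*0)))**2 = (99 + 1/(2 + (5 + 0)))**2 = (99 + 1/(2 + 5))**2 = (99 + 1/7)**2 = (694/7)**2 = 481636/49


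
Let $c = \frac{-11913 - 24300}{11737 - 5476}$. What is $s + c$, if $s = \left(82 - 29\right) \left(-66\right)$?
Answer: $- \frac{7312397}{2087} \approx -3503.8$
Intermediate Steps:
$c = - \frac{12071}{2087}$ ($c = - \frac{36213}{6261} = \left(-36213\right) \frac{1}{6261} = - \frac{12071}{2087} \approx -5.7839$)
$s = -3498$ ($s = 53 \left(-66\right) = -3498$)
$s + c = -3498 - \frac{12071}{2087} = - \frac{7312397}{2087}$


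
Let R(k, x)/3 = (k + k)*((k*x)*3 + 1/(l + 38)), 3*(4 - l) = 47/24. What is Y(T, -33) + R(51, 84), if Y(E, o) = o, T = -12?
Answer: 11707607415/2977 ≈ 3.9327e+6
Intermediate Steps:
l = 241/72 (l = 4 - 47/(3*24) = 4 - ⅓*47/24 = 4 - 47/72 = 241/72 ≈ 3.3472)
R(k, x) = 6*k*(72/2977 + 3*k*x) (R(k, x) = 3*((k + k)*((k*x)*3 + 1/(241/72 + 38))) = 3*((2*k)*(3*k*x + 1/(2977/72))) = 3*((2*k)*(3*k*x + 72/2977)) = 3*((2*k)*(72/2977 + 3*k*x)) = 3*(2*k*(72/2977 + 3*k*x)) = 6*k*(72/2977 + 3*k*x))
Y(T, -33) + R(51, 84) = -33 + (18/2977)*51*(24 + 2977*51*84) = -33 + (18/2977)*51*(24 + 12753468) = -33 + (18/2977)*51*12753492 = -33 + 11707705656/2977 = 11707607415/2977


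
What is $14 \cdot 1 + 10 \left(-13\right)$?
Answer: $-116$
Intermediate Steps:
$14 \cdot 1 + 10 \left(-13\right) = 14 - 130 = -116$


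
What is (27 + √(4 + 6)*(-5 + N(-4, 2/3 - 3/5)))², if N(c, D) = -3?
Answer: 1369 - 432*√10 ≈ 2.8960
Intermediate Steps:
(27 + √(4 + 6)*(-5 + N(-4, 2/3 - 3/5)))² = (27 + √(4 + 6)*(-5 - 3))² = (27 + √10*(-8))² = (27 - 8*√10)²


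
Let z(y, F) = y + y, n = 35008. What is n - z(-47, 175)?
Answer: 35102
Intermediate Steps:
z(y, F) = 2*y
n - z(-47, 175) = 35008 - 2*(-47) = 35008 - 1*(-94) = 35008 + 94 = 35102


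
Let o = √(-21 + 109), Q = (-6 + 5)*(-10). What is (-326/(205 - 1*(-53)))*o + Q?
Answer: 10 - 326*√22/129 ≈ -1.8533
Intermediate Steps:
Q = 10 (Q = -1*(-10) = 10)
o = 2*√22 (o = √88 = 2*√22 ≈ 9.3808)
(-326/(205 - 1*(-53)))*o + Q = (-326/(205 - 1*(-53)))*(2*√22) + 10 = (-326/(205 + 53))*(2*√22) + 10 = (-326/258)*(2*√22) + 10 = (-326*1/258)*(2*√22) + 10 = -326*√22/129 + 10 = 10 - 326*√22/129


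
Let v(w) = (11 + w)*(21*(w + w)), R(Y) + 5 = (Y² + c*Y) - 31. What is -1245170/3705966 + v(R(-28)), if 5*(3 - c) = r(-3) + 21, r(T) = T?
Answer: 1154405487958031/46324575 ≈ 2.4920e+7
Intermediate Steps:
c = -⅗ (c = 3 - (-3 + 21)/5 = 3 - ⅕*18 = 3 - 18/5 = -⅗ ≈ -0.60000)
R(Y) = -36 + Y² - 3*Y/5 (R(Y) = -5 + ((Y² - 3*Y/5) - 31) = -5 + (-31 + Y² - 3*Y/5) = -36 + Y² - 3*Y/5)
v(w) = 42*w*(11 + w) (v(w) = (11 + w)*(21*(2*w)) = (11 + w)*(42*w) = 42*w*(11 + w))
-1245170/3705966 + v(R(-28)) = -1245170/3705966 + 42*(-36 + (-28)² - ⅗*(-28))*(11 + (-36 + (-28)² - ⅗*(-28))) = -1245170*1/3705966 + 42*(-36 + 784 + 84/5)*(11 + (-36 + 784 + 84/5)) = -622585/1852983 + 42*(3824/5)*(11 + 3824/5) = -622585/1852983 + 42*(3824/5)*(3879/5) = -622585/1852983 + 622998432/25 = 1154405487958031/46324575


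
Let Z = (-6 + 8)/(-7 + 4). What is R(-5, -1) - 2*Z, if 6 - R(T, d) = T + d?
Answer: 40/3 ≈ 13.333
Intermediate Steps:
R(T, d) = 6 - T - d (R(T, d) = 6 - (T + d) = 6 + (-T - d) = 6 - T - d)
Z = -⅔ (Z = 2/(-3) = 2*(-⅓) = -⅔ ≈ -0.66667)
R(-5, -1) - 2*Z = (6 - 1*(-5) - 1*(-1)) - 2*(-⅔) = (6 + 5 + 1) + 4/3 = 12 + 4/3 = 40/3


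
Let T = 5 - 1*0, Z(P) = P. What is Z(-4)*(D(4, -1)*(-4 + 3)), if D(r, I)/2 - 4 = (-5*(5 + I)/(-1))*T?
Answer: 832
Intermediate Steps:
T = 5 (T = 5 + 0 = 5)
D(r, I) = 258 + 50*I (D(r, I) = 8 + 2*(-5*(5 + I)/(-1)*5) = 8 + 2*(-5*(5 + I)*(-1)*5) = 8 + 2*(-5*(-5 - I)*5) = 8 + 2*((25 + 5*I)*5) = 8 + 2*(125 + 25*I) = 8 + (250 + 50*I) = 258 + 50*I)
Z(-4)*(D(4, -1)*(-4 + 3)) = -4*(258 + 50*(-1))*(-4 + 3) = -4*(258 - 50)*(-1) = -832*(-1) = -4*(-208) = 832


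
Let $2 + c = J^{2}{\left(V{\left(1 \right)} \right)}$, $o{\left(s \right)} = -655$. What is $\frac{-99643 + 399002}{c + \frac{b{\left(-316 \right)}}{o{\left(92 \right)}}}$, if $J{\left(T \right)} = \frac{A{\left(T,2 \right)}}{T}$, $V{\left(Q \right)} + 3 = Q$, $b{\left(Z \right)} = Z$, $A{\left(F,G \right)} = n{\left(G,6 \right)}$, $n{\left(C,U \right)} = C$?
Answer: $- \frac{196080145}{339} \approx -5.7841 \cdot 10^{5}$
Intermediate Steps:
$A{\left(F,G \right)} = G$
$V{\left(Q \right)} = -3 + Q$
$J{\left(T \right)} = \frac{2}{T}$
$c = -1$ ($c = -2 + \left(\frac{2}{-3 + 1}\right)^{2} = -2 + \left(\frac{2}{-2}\right)^{2} = -2 + \left(2 \left(- \frac{1}{2}\right)\right)^{2} = -2 + \left(-1\right)^{2} = -2 + 1 = -1$)
$\frac{-99643 + 399002}{c + \frac{b{\left(-316 \right)}}{o{\left(92 \right)}}} = \frac{-99643 + 399002}{-1 - \frac{316}{-655}} = \frac{299359}{-1 - - \frac{316}{655}} = \frac{299359}{-1 + \frac{316}{655}} = \frac{299359}{- \frac{339}{655}} = 299359 \left(- \frac{655}{339}\right) = - \frac{196080145}{339}$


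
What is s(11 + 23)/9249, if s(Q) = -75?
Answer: -25/3083 ≈ -0.0081090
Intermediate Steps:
s(11 + 23)/9249 = -75/9249 = -75*1/9249 = -25/3083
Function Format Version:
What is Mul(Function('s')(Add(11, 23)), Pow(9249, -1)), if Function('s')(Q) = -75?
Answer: Rational(-25, 3083) ≈ -0.0081090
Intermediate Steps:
Mul(Function('s')(Add(11, 23)), Pow(9249, -1)) = Mul(-75, Pow(9249, -1)) = Mul(-75, Rational(1, 9249)) = Rational(-25, 3083)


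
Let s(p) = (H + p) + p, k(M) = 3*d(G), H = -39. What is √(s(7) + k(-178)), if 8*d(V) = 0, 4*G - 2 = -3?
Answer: 5*I ≈ 5.0*I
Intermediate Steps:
G = -¼ (G = ½ + (¼)*(-3) = ½ - ¾ = -¼ ≈ -0.25000)
d(V) = 0 (d(V) = (⅛)*0 = 0)
k(M) = 0 (k(M) = 3*0 = 0)
s(p) = -39 + 2*p (s(p) = (-39 + p) + p = -39 + 2*p)
√(s(7) + k(-178)) = √((-39 + 2*7) + 0) = √((-39 + 14) + 0) = √(-25 + 0) = √(-25) = 5*I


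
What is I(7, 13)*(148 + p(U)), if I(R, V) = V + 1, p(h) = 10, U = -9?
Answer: 2212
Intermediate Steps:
I(R, V) = 1 + V
I(7, 13)*(148 + p(U)) = (1 + 13)*(148 + 10) = 14*158 = 2212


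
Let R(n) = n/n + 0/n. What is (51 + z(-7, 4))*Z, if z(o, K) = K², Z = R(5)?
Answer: 67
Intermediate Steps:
R(n) = 1 (R(n) = 1 + 0 = 1)
Z = 1
(51 + z(-7, 4))*Z = (51 + 4²)*1 = (51 + 16)*1 = 67*1 = 67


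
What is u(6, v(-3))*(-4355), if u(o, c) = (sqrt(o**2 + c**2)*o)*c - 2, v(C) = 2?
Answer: 8710 - 104520*sqrt(10) ≈ -3.2181e+5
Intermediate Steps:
u(o, c) = -2 + c*o*sqrt(c**2 + o**2) (u(o, c) = (sqrt(c**2 + o**2)*o)*c - 2 = (o*sqrt(c**2 + o**2))*c - 2 = c*o*sqrt(c**2 + o**2) - 2 = -2 + c*o*sqrt(c**2 + o**2))
u(6, v(-3))*(-4355) = (-2 + 2*6*sqrt(2**2 + 6**2))*(-4355) = (-2 + 2*6*sqrt(4 + 36))*(-4355) = (-2 + 2*6*sqrt(40))*(-4355) = (-2 + 2*6*(2*sqrt(10)))*(-4355) = (-2 + 24*sqrt(10))*(-4355) = 8710 - 104520*sqrt(10)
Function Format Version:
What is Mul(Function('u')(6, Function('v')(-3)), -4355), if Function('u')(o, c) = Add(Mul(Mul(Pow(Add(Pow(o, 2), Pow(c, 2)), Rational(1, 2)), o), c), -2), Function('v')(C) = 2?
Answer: Add(8710, Mul(-104520, Pow(10, Rational(1, 2)))) ≈ -3.2181e+5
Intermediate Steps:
Function('u')(o, c) = Add(-2, Mul(c, o, Pow(Add(Pow(c, 2), Pow(o, 2)), Rational(1, 2)))) (Function('u')(o, c) = Add(Mul(Mul(Pow(Add(Pow(c, 2), Pow(o, 2)), Rational(1, 2)), o), c), -2) = Add(Mul(Mul(o, Pow(Add(Pow(c, 2), Pow(o, 2)), Rational(1, 2))), c), -2) = Add(Mul(c, o, Pow(Add(Pow(c, 2), Pow(o, 2)), Rational(1, 2))), -2) = Add(-2, Mul(c, o, Pow(Add(Pow(c, 2), Pow(o, 2)), Rational(1, 2)))))
Mul(Function('u')(6, Function('v')(-3)), -4355) = Mul(Add(-2, Mul(2, 6, Pow(Add(Pow(2, 2), Pow(6, 2)), Rational(1, 2)))), -4355) = Mul(Add(-2, Mul(2, 6, Pow(Add(4, 36), Rational(1, 2)))), -4355) = Mul(Add(-2, Mul(2, 6, Pow(40, Rational(1, 2)))), -4355) = Mul(Add(-2, Mul(2, 6, Mul(2, Pow(10, Rational(1, 2))))), -4355) = Mul(Add(-2, Mul(24, Pow(10, Rational(1, 2)))), -4355) = Add(8710, Mul(-104520, Pow(10, Rational(1, 2))))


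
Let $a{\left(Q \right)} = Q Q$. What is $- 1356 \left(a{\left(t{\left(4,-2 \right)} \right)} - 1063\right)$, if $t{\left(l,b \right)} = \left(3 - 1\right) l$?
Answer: $1354644$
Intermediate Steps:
$t{\left(l,b \right)} = 2 l$
$a{\left(Q \right)} = Q^{2}$
$- 1356 \left(a{\left(t{\left(4,-2 \right)} \right)} - 1063\right) = - 1356 \left(\left(2 \cdot 4\right)^{2} - 1063\right) = - 1356 \left(8^{2} - 1063\right) = - 1356 \left(64 - 1063\right) = \left(-1356\right) \left(-999\right) = 1354644$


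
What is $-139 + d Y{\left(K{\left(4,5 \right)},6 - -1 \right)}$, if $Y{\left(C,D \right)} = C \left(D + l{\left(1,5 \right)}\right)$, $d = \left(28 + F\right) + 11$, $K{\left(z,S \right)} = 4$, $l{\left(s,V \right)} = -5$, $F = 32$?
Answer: $429$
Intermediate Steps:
$d = 71$ ($d = \left(28 + 32\right) + 11 = 60 + 11 = 71$)
$Y{\left(C,D \right)} = C \left(-5 + D\right)$ ($Y{\left(C,D \right)} = C \left(D - 5\right) = C \left(-5 + D\right)$)
$-139 + d Y{\left(K{\left(4,5 \right)},6 - -1 \right)} = -139 + 71 \cdot 4 \left(-5 + \left(6 - -1\right)\right) = -139 + 71 \cdot 4 \left(-5 + \left(6 + 1\right)\right) = -139 + 71 \cdot 4 \left(-5 + 7\right) = -139 + 71 \cdot 4 \cdot 2 = -139 + 71 \cdot 8 = -139 + 568 = 429$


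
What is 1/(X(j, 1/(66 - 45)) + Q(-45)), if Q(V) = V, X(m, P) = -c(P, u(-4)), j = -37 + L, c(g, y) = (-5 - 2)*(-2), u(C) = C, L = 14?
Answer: -1/59 ≈ -0.016949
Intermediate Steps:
c(g, y) = 14 (c(g, y) = -7*(-2) = 14)
j = -23 (j = -37 + 14 = -23)
X(m, P) = -14 (X(m, P) = -1*14 = -14)
1/(X(j, 1/(66 - 45)) + Q(-45)) = 1/(-14 - 45) = 1/(-59) = -1/59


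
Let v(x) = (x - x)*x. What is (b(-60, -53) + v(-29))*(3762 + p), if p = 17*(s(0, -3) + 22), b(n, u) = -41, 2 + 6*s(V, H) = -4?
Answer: -168879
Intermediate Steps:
s(V, H) = -1 (s(V, H) = -⅓ + (⅙)*(-4) = -⅓ - ⅔ = -1)
v(x) = 0 (v(x) = 0*x = 0)
p = 357 (p = 17*(-1 + 22) = 17*21 = 357)
(b(-60, -53) + v(-29))*(3762 + p) = (-41 + 0)*(3762 + 357) = -41*4119 = -168879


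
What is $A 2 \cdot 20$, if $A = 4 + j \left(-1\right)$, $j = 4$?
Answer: $0$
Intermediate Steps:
$A = 0$ ($A = 4 + 4 \left(-1\right) = 4 - 4 = 0$)
$A 2 \cdot 20 = 0 \cdot 2 \cdot 20 = 0 \cdot 20 = 0$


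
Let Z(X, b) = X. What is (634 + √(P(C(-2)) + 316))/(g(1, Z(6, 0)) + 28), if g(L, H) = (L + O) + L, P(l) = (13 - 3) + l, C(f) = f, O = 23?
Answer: 652/53 ≈ 12.302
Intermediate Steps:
P(l) = 10 + l
g(L, H) = 23 + 2*L (g(L, H) = (L + 23) + L = (23 + L) + L = 23 + 2*L)
(634 + √(P(C(-2)) + 316))/(g(1, Z(6, 0)) + 28) = (634 + √((10 - 2) + 316))/((23 + 2*1) + 28) = (634 + √(8 + 316))/((23 + 2) + 28) = (634 + √324)/(25 + 28) = (634 + 18)/53 = 652*(1/53) = 652/53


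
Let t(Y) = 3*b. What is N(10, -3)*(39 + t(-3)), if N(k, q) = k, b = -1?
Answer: 360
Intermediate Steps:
t(Y) = -3 (t(Y) = 3*(-1) = -3)
N(10, -3)*(39 + t(-3)) = 10*(39 - 3) = 10*36 = 360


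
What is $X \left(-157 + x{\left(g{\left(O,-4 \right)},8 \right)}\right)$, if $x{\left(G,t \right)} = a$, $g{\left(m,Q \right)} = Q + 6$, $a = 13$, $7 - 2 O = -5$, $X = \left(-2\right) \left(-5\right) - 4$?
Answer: $-864$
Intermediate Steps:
$X = 6$ ($X = 10 - 4 = 6$)
$O = 6$ ($O = \frac{7}{2} - - \frac{5}{2} = \frac{7}{2} + \frac{5}{2} = 6$)
$g{\left(m,Q \right)} = 6 + Q$
$x{\left(G,t \right)} = 13$
$X \left(-157 + x{\left(g{\left(O,-4 \right)},8 \right)}\right) = 6 \left(-157 + 13\right) = 6 \left(-144\right) = -864$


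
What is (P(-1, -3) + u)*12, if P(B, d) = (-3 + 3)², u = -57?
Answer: -684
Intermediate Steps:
P(B, d) = 0 (P(B, d) = 0² = 0)
(P(-1, -3) + u)*12 = (0 - 57)*12 = -57*12 = -684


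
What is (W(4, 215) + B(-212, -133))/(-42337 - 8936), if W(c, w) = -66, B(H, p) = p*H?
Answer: -28130/51273 ≈ -0.54863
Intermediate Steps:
B(H, p) = H*p
(W(4, 215) + B(-212, -133))/(-42337 - 8936) = (-66 - 212*(-133))/(-42337 - 8936) = (-66 + 28196)/(-51273) = 28130*(-1/51273) = -28130/51273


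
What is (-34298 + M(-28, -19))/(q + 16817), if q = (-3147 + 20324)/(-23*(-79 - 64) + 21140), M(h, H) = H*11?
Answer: -842971503/410839670 ≈ -2.0518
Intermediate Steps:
M(h, H) = 11*H
q = 17177/24429 (q = 17177/(-23*(-143) + 21140) = 17177/(3289 + 21140) = 17177/24429 ≈ 0.70314)
(-34298 + M(-28, -19))/(q + 16817) = (-34298 + 11*(-19))/(17177/24429 + 16817) = (-34298 - 209)/(410839670/24429) = -34507*24429/410839670 = -842971503/410839670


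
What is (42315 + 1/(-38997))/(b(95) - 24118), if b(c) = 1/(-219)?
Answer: -120461537942/68658677157 ≈ -1.7545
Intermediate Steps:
b(c) = -1/219
(42315 + 1/(-38997))/(b(95) - 24118) = (42315 + 1/(-38997))/(-1/219 - 24118) = (42315 - 1/38997)/(-5281843/219) = (1650158054/38997)*(-219/5281843) = -120461537942/68658677157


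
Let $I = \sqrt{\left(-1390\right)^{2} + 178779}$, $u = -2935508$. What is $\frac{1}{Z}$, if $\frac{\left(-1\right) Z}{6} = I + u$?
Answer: $\frac{1467754}{25851615321555} + \frac{\sqrt{2110879}}{51703230643110} \approx 5.6804 \cdot 10^{-8}$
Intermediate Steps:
$I = \sqrt{2110879}$ ($I = \sqrt{1932100 + 178779} = \sqrt{2110879} \approx 1452.9$)
$Z = 17613048 - 6 \sqrt{2110879}$ ($Z = - 6 \left(\sqrt{2110879} - 2935508\right) = - 6 \left(-2935508 + \sqrt{2110879}\right) = 17613048 - 6 \sqrt{2110879} \approx 1.7604 \cdot 10^{7}$)
$\frac{1}{Z} = \frac{1}{17613048 - 6 \sqrt{2110879}}$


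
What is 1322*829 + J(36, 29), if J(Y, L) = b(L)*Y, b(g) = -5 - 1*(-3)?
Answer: 1095866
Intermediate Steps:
b(g) = -2 (b(g) = -5 + 3 = -2)
J(Y, L) = -2*Y
1322*829 + J(36, 29) = 1322*829 - 2*36 = 1095938 - 72 = 1095866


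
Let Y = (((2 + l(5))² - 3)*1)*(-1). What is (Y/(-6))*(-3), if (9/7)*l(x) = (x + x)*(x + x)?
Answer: -515281/162 ≈ -3180.7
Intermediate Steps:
l(x) = 28*x²/9 (l(x) = 7*((x + x)*(x + x))/9 = 7*((2*x)*(2*x))/9 = 7*(4*x²)/9 = 28*x²/9)
Y = -515281/81 (Y = (((2 + (28/9)*5²)² - 3)*1)*(-1) = (((2 + (28/9)*25)² - 3)*1)*(-1) = (((2 + 700/9)² - 3)*1)*(-1) = (((718/9)² - 3)*1)*(-1) = ((515524/81 - 3)*1)*(-1) = ((515281/81)*1)*(-1) = (515281/81)*(-1) = -515281/81 ≈ -6361.5)
(Y/(-6))*(-3) = (-515281/81/(-6))*(-3) = -⅙*(-515281/81)*(-3) = (515281/486)*(-3) = -515281/162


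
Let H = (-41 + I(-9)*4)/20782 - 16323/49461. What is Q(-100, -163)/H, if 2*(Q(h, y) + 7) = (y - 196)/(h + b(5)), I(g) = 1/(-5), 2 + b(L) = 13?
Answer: 759788309395/50624988277 ≈ 15.008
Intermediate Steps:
b(L) = 11 (b(L) = -2 + 13 = 11)
I(g) = -⅕
Q(h, y) = -7 + (-196 + y)/(2*(11 + h)) (Q(h, y) = -7 + ((y - 196)/(h + 11))/2 = -7 + ((-196 + y)/(11 + h))/2 = -7 + (-196 + y)/(2*(11 + h)))
H = -568820093/1713164170 (H = (-41 - ⅕*4)/20782 - 16323/49461 = (-41 - ⅘)*(1/20782) - 16323*1/49461 = -209/5*1/20782 - 5441/16487 = -209/103910 - 5441/16487 = -568820093/1713164170 ≈ -0.33203)
Q(-100, -163)/H = ((-350 - 163 - 14*(-100))/(2*(11 - 100)))/(-568820093/1713164170) = ((½)*(-350 - 163 + 1400)/(-89))*(-1713164170/568820093) = ((½)*(-1/89)*887)*(-1713164170/568820093) = -887/178*(-1713164170/568820093) = 759788309395/50624988277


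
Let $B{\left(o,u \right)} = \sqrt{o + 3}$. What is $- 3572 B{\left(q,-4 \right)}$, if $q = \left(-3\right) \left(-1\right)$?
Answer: $- 3572 \sqrt{6} \approx -8749.6$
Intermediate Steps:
$q = 3$
$B{\left(o,u \right)} = \sqrt{3 + o}$
$- 3572 B{\left(q,-4 \right)} = - 3572 \sqrt{3 + 3} = - 3572 \sqrt{6}$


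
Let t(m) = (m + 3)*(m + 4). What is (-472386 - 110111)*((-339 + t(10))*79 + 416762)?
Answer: -235537904423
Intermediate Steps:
t(m) = (3 + m)*(4 + m)
(-472386 - 110111)*((-339 + t(10))*79 + 416762) = (-472386 - 110111)*((-339 + (12 + 10² + 7*10))*79 + 416762) = -582497*((-339 + (12 + 100 + 70))*79 + 416762) = -582497*((-339 + 182)*79 + 416762) = -582497*(-157*79 + 416762) = -582497*(-12403 + 416762) = -582497*404359 = -235537904423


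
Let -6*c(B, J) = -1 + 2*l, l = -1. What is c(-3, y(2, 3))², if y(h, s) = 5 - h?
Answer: ¼ ≈ 0.25000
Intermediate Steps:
c(B, J) = ½ (c(B, J) = -(-1 + 2*(-1))/6 = -(-1 - 2)/6 = -⅙*(-3) = ½)
c(-3, y(2, 3))² = (½)² = ¼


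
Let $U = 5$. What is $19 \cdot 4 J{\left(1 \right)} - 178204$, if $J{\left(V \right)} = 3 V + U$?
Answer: $-177596$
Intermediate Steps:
$J{\left(V \right)} = 5 + 3 V$ ($J{\left(V \right)} = 3 V + 5 = 5 + 3 V$)
$19 \cdot 4 J{\left(1 \right)} - 178204 = 19 \cdot 4 \left(5 + 3 \cdot 1\right) - 178204 = 76 \left(5 + 3\right) - 178204 = 76 \cdot 8 - 178204 = 608 - 178204 = -177596$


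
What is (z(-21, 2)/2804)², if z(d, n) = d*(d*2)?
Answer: 194481/1965604 ≈ 0.098942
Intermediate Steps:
z(d, n) = 2*d² (z(d, n) = d*(2*d) = 2*d²)
(z(-21, 2)/2804)² = ((2*(-21)²)/2804)² = ((2*441)*(1/2804))² = (882*(1/2804))² = (441/1402)² = 194481/1965604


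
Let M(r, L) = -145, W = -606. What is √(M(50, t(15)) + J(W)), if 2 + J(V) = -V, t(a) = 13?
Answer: 3*√51 ≈ 21.424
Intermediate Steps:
J(V) = -2 - V
√(M(50, t(15)) + J(W)) = √(-145 + (-2 - 1*(-606))) = √(-145 + (-2 + 606)) = √(-145 + 604) = √459 = 3*√51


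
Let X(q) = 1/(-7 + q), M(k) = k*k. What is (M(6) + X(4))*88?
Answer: 9416/3 ≈ 3138.7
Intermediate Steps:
M(k) = k**2
(M(6) + X(4))*88 = (6**2 + 1/(-7 + 4))*88 = (36 + 1/(-3))*88 = (36 - 1/3)*88 = (107/3)*88 = 9416/3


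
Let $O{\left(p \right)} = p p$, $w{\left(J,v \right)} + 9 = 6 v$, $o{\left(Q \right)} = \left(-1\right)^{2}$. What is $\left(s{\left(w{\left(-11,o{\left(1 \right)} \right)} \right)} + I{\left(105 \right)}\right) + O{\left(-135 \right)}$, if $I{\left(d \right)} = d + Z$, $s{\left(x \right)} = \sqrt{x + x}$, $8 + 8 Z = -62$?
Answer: $\frac{73285}{4} + i \sqrt{6} \approx 18321.0 + 2.4495 i$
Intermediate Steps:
$o{\left(Q \right)} = 1$
$Z = - \frac{35}{4}$ ($Z = -1 + \frac{1}{8} \left(-62\right) = -1 - \frac{31}{4} = - \frac{35}{4} \approx -8.75$)
$w{\left(J,v \right)} = -9 + 6 v$
$s{\left(x \right)} = \sqrt{2} \sqrt{x}$ ($s{\left(x \right)} = \sqrt{2 x} = \sqrt{2} \sqrt{x}$)
$O{\left(p \right)} = p^{2}$
$I{\left(d \right)} = - \frac{35}{4} + d$ ($I{\left(d \right)} = d - \frac{35}{4} = - \frac{35}{4} + d$)
$\left(s{\left(w{\left(-11,o{\left(1 \right)} \right)} \right)} + I{\left(105 \right)}\right) + O{\left(-135 \right)} = \left(\sqrt{2} \sqrt{-9 + 6 \cdot 1} + \left(- \frac{35}{4} + 105\right)\right) + \left(-135\right)^{2} = \left(\sqrt{2} \sqrt{-9 + 6} + \frac{385}{4}\right) + 18225 = \left(\sqrt{2} \sqrt{-3} + \frac{385}{4}\right) + 18225 = \left(\sqrt{2} i \sqrt{3} + \frac{385}{4}\right) + 18225 = \left(i \sqrt{6} + \frac{385}{4}\right) + 18225 = \left(\frac{385}{4} + i \sqrt{6}\right) + 18225 = \frac{73285}{4} + i \sqrt{6}$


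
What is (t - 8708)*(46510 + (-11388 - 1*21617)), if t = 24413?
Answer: 212096025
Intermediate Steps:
(t - 8708)*(46510 + (-11388 - 1*21617)) = (24413 - 8708)*(46510 + (-11388 - 1*21617)) = 15705*(46510 + (-11388 - 21617)) = 15705*(46510 - 33005) = 15705*13505 = 212096025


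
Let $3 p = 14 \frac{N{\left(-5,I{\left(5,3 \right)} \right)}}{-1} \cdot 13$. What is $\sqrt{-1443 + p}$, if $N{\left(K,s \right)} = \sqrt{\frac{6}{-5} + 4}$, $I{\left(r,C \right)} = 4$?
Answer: $\frac{\sqrt{-324675 - 2730 \sqrt{70}}}{15} \approx 39.3 i$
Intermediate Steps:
$N{\left(K,s \right)} = \frac{\sqrt{70}}{5}$ ($N{\left(K,s \right)} = \sqrt{6 \left(- \frac{1}{5}\right) + 4} = \sqrt{- \frac{6}{5} + 4} = \sqrt{\frac{14}{5}} = \frac{\sqrt{70}}{5}$)
$p = - \frac{182 \sqrt{70}}{15}$ ($p = \frac{14 \frac{\frac{1}{5} \sqrt{70}}{-1} \cdot 13}{3} = \frac{14 \frac{\sqrt{70}}{5} \left(-1\right) 13}{3} = \frac{14 \left(- \frac{\sqrt{70}}{5}\right) 13}{3} = \frac{- \frac{14 \sqrt{70}}{5} \cdot 13}{3} = \frac{\left(- \frac{182}{5}\right) \sqrt{70}}{3} = - \frac{182 \sqrt{70}}{15} \approx -101.51$)
$\sqrt{-1443 + p} = \sqrt{-1443 - \frac{182 \sqrt{70}}{15}}$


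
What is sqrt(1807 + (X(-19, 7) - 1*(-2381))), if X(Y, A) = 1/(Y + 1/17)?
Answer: sqrt(434223118)/322 ≈ 64.714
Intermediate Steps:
X(Y, A) = 1/(1/17 + Y) (X(Y, A) = 1/(Y + 1/17) = 1/(1/17 + Y))
sqrt(1807 + (X(-19, 7) - 1*(-2381))) = sqrt(1807 + (17/(1 + 17*(-19)) - 1*(-2381))) = sqrt(1807 + (17/(1 - 323) + 2381)) = sqrt(1807 + (17/(-322) + 2381)) = sqrt(1807 + (17*(-1/322) + 2381)) = sqrt(1807 + (-17/322 + 2381)) = sqrt(1807 + 766665/322) = sqrt(1348519/322) = sqrt(434223118)/322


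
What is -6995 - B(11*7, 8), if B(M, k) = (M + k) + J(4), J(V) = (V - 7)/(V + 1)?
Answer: -35397/5 ≈ -7079.4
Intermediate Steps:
J(V) = (-7 + V)/(1 + V)
B(M, k) = -⅗ + M + k (B(M, k) = (M + k) + (-7 + 4)/(1 + 4) = (M + k) - 3/5 = (M + k) + (⅕)*(-3) = (M + k) - ⅗ = -⅗ + M + k)
-6995 - B(11*7, 8) = -6995 - (-⅗ + 11*7 + 8) = -6995 - (-⅗ + 77 + 8) = -6995 - 1*422/5 = -6995 - 422/5 = -35397/5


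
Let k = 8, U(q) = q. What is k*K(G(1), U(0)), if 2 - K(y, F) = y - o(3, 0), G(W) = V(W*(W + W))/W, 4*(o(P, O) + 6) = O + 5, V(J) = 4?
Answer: -54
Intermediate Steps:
o(P, O) = -19/4 + O/4 (o(P, O) = -6 + (O + 5)/4 = -6 + (5 + O)/4 = -6 + (5/4 + O/4) = -19/4 + O/4)
G(W) = 4/W
K(y, F) = -11/4 - y (K(y, F) = 2 - (y - (-19/4 + (1/4)*0)) = 2 - (y - (-19/4 + 0)) = 2 - (y - 1*(-19/4)) = 2 - (y + 19/4) = 2 - (19/4 + y) = 2 + (-19/4 - y) = -11/4 - y)
k*K(G(1), U(0)) = 8*(-11/4 - 4/1) = 8*(-11/4 - 4) = 8*(-27/4) = -54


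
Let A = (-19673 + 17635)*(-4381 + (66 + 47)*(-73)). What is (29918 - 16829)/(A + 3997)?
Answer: 13089/25743937 ≈ 0.00050843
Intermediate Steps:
A = 25739940 (A = -2038*(-4381 + 113*(-73)) = -2038*(-4381 - 8249) = -2038*(-12630) = 25739940)
(29918 - 16829)/(A + 3997) = (29918 - 16829)/(25739940 + 3997) = 13089/25743937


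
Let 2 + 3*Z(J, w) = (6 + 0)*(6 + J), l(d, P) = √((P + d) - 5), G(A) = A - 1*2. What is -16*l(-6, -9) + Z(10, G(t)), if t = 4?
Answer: 94/3 - 32*I*√5 ≈ 31.333 - 71.554*I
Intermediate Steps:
G(A) = -2 + A (G(A) = A - 2 = -2 + A)
l(d, P) = √(-5 + P + d)
Z(J, w) = 34/3 + 2*J (Z(J, w) = -⅔ + ((6 + 0)*(6 + J))/3 = -⅔ + (6*(6 + J))/3 = -⅔ + (36 + 6*J)/3 = -⅔ + (12 + 2*J) = 34/3 + 2*J)
-16*l(-6, -9) + Z(10, G(t)) = -16*√(-5 - 9 - 6) + (34/3 + 2*10) = -32*I*√5 + (34/3 + 20) = -32*I*√5 + 94/3 = 94/3 - 32*I*√5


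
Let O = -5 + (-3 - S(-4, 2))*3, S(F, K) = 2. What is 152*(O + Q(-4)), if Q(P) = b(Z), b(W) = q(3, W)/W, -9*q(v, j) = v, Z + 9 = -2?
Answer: -100168/33 ≈ -3035.4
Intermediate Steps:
Z = -11 (Z = -9 - 2 = -11)
q(v, j) = -v/9
b(W) = -1/(3*W) (b(W) = (-1/9*3)/W = -1/(3*W))
Q(P) = 1/33 (Q(P) = -1/3/(-11) = -1/3*(-1/11) = 1/33)
O = -20 (O = -5 + (-3 - 1*2)*3 = -5 + (-3 - 2)*3 = -5 - 5*3 = -5 - 15 = -20)
152*(O + Q(-4)) = 152*(-20 + 1/33) = 152*(-659/33) = -100168/33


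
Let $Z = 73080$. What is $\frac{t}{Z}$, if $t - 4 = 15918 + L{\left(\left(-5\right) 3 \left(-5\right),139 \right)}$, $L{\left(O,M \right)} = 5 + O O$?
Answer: $\frac{898}{3045} \approx 0.29491$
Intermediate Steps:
$L{\left(O,M \right)} = 5 + O^{2}$
$t = 21552$ ($t = 4 + \left(15918 + \left(5 + \left(\left(-5\right) 3 \left(-5\right)\right)^{2}\right)\right) = 4 + \left(15918 + \left(5 + \left(\left(-15\right) \left(-5\right)\right)^{2}\right)\right) = 4 + \left(15918 + \left(5 + 75^{2}\right)\right) = 4 + \left(15918 + \left(5 + 5625\right)\right) = 4 + \left(15918 + 5630\right) = 4 + 21548 = 21552$)
$\frac{t}{Z} = \frac{21552}{73080} = 21552 \cdot \frac{1}{73080} = \frac{898}{3045}$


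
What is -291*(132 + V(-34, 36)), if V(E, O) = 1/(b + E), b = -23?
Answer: -729731/19 ≈ -38407.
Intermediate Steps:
V(E, O) = 1/(-23 + E)
-291*(132 + V(-34, 36)) = -291*(132 + 1/(-23 - 34)) = -291*(132 + 1/(-57)) = -291*(132 - 1/57) = -291*7523/57 = -729731/19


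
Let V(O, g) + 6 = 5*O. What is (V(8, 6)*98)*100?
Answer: 333200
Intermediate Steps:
V(O, g) = -6 + 5*O
(V(8, 6)*98)*100 = ((-6 + 5*8)*98)*100 = ((-6 + 40)*98)*100 = (34*98)*100 = 3332*100 = 333200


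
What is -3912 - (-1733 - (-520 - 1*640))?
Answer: -3339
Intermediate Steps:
-3912 - (-1733 - (-520 - 1*640)) = -3912 - (-1733 - (-520 - 640)) = -3912 - (-1733 - 1*(-1160)) = -3912 - (-1733 + 1160) = -3912 - 1*(-573) = -3912 + 573 = -3339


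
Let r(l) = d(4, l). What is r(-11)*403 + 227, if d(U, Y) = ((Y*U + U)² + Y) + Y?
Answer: 636161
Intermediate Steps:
d(U, Y) = (U + U*Y)² + 2*Y (d(U, Y) = ((U*Y + U)² + Y) + Y = ((U + U*Y)² + Y) + Y = (Y + (U + U*Y)²) + Y = (U + U*Y)² + 2*Y)
r(l) = 2*l + 16*(1 + l)² (r(l) = 2*l + 4²*(1 + l)² = 2*l + 16*(1 + l)²)
r(-11)*403 + 227 = (2*(-11) + 16*(1 - 11)²)*403 + 227 = (-22 + 16*(-10)²)*403 + 227 = (-22 + 16*100)*403 + 227 = (-22 + 1600)*403 + 227 = 1578*403 + 227 = 635934 + 227 = 636161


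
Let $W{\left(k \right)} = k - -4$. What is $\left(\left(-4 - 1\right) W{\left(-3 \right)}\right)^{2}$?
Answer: $25$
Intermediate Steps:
$W{\left(k \right)} = 4 + k$ ($W{\left(k \right)} = k + 4 = 4 + k$)
$\left(\left(-4 - 1\right) W{\left(-3 \right)}\right)^{2} = \left(\left(-4 - 1\right) \left(4 - 3\right)\right)^{2} = \left(\left(-5\right) 1\right)^{2} = \left(-5\right)^{2} = 25$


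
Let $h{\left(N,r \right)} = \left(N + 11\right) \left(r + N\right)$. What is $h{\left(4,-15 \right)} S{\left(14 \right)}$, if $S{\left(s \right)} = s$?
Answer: $-2310$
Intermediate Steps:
$h{\left(N,r \right)} = \left(11 + N\right) \left(N + r\right)$
$h{\left(4,-15 \right)} S{\left(14 \right)} = \left(4^{2} + 11 \cdot 4 + 11 \left(-15\right) + 4 \left(-15\right)\right) 14 = \left(16 + 44 - 165 - 60\right) 14 = \left(-165\right) 14 = -2310$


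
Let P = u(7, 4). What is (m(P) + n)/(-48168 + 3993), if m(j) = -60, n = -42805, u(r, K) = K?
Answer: 8573/8835 ≈ 0.97035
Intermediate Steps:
P = 4
(m(P) + n)/(-48168 + 3993) = (-60 - 42805)/(-48168 + 3993) = -42865/(-44175) = -42865*(-1/44175) = 8573/8835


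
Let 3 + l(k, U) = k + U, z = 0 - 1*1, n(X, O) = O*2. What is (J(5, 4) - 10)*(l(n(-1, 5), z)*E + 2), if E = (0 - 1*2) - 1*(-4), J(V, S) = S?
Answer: -84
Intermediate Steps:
n(X, O) = 2*O
z = -1 (z = 0 - 1 = -1)
l(k, U) = -3 + U + k (l(k, U) = -3 + (k + U) = -3 + (U + k) = -3 + U + k)
E = 2 (E = (0 - 2) + 4 = -2 + 4 = 2)
(J(5, 4) - 10)*(l(n(-1, 5), z)*E + 2) = (4 - 10)*((-3 - 1 + 2*5)*2 + 2) = -6*((-3 - 1 + 10)*2 + 2) = -6*(6*2 + 2) = -6*(12 + 2) = -6*14 = -84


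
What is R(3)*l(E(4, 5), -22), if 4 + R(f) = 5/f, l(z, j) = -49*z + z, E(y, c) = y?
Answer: 448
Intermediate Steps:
l(z, j) = -48*z
R(f) = -4 + 5/f
R(3)*l(E(4, 5), -22) = (-4 + 5/3)*(-48*4) = (-4 + 5*(1/3))*(-192) = (-4 + 5/3)*(-192) = -7/3*(-192) = 448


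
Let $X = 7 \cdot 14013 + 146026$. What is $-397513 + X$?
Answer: $-153396$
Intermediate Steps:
$X = 244117$ ($X = 98091 + 146026 = 244117$)
$-397513 + X = -397513 + 244117 = -153396$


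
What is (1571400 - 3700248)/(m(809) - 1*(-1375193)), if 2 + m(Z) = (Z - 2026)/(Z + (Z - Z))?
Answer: -861119016/556264151 ≈ -1.5480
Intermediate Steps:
m(Z) = -2 + (-2026 + Z)/Z (m(Z) = -2 + (Z - 2026)/(Z + (Z - Z)) = -2 + (-2026 + Z)/(Z + 0) = -2 + (-2026 + Z)/Z)
(1571400 - 3700248)/(m(809) - 1*(-1375193)) = (1571400 - 3700248)/((-2026 - 1*809)/809 - 1*(-1375193)) = -2128848/((-2026 - 809)/809 + 1375193) = -2128848/((1/809)*(-2835) + 1375193) = -2128848/(-2835/809 + 1375193) = -2128848/1112528302/809 = -2128848*809/1112528302 = -861119016/556264151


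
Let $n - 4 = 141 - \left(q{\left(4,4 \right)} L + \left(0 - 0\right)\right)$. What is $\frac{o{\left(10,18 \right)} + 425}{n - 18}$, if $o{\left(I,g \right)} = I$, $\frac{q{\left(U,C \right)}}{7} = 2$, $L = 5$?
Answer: $\frac{145}{19} \approx 7.6316$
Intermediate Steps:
$q{\left(U,C \right)} = 14$ ($q{\left(U,C \right)} = 7 \cdot 2 = 14$)
$n = 75$ ($n = 4 - \left(-141 + 0 + 70\right) = 4 + \left(141 - \left(70 + \left(0 + 0\right)\right)\right) = 4 + \left(141 - \left(70 + 0\right)\right) = 4 + \left(141 - 70\right) = 4 + 71 = 75$)
$\frac{o{\left(10,18 \right)} + 425}{n - 18} = \frac{10 + 425}{75 - 18} = \frac{435}{57} = 435 \cdot \frac{1}{57} = \frac{145}{19}$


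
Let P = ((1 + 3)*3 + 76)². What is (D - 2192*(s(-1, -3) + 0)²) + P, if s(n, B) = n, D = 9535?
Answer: 15087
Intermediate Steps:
P = 7744 (P = (4*3 + 76)² = (12 + 76)² = 88² = 7744)
(D - 2192*(s(-1, -3) + 0)²) + P = (9535 - 2192*(-1 + 0)²) + 7744 = (9535 - 2192*(-1)²) + 7744 = (9535 - 2192*1) + 7744 = (9535 - 2192) + 7744 = 7343 + 7744 = 15087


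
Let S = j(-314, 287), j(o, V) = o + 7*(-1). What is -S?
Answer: 321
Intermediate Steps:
j(o, V) = -7 + o (j(o, V) = o - 7 = -7 + o)
S = -321 (S = -7 - 314 = -321)
-S = -1*(-321) = 321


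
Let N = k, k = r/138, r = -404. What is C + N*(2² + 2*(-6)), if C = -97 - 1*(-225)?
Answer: 10448/69 ≈ 151.42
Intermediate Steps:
k = -202/69 (k = -404/138 = -404*1/138 = -202/69 ≈ -2.9275)
C = 128 (C = -97 + 225 = 128)
N = -202/69 ≈ -2.9275
C + N*(2² + 2*(-6)) = 128 - 202*(2² + 2*(-6))/69 = 128 - 202*(4 - 12)/69 = 128 - 202/69*(-8) = 128 + 1616/69 = 10448/69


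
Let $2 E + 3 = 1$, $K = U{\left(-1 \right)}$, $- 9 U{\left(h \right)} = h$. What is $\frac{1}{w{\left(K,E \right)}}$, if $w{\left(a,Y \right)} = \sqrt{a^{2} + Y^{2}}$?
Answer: $\frac{9 \sqrt{82}}{82} \approx 0.99388$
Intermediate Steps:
$U{\left(h \right)} = - \frac{h}{9}$
$K = \frac{1}{9}$ ($K = \left(- \frac{1}{9}\right) \left(-1\right) = \frac{1}{9} \approx 0.11111$)
$E = -1$ ($E = - \frac{3}{2} + \frac{1}{2} \cdot 1 = - \frac{3}{2} + \frac{1}{2} = -1$)
$w{\left(a,Y \right)} = \sqrt{Y^{2} + a^{2}}$
$\frac{1}{w{\left(K,E \right)}} = \frac{1}{\sqrt{\left(-1\right)^{2} + \left(\frac{1}{9}\right)^{2}}} = \frac{1}{\sqrt{1 + \frac{1}{81}}} = \frac{1}{\sqrt{\frac{82}{81}}} = \frac{1}{\frac{1}{9} \sqrt{82}} = \frac{9 \sqrt{82}}{82}$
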